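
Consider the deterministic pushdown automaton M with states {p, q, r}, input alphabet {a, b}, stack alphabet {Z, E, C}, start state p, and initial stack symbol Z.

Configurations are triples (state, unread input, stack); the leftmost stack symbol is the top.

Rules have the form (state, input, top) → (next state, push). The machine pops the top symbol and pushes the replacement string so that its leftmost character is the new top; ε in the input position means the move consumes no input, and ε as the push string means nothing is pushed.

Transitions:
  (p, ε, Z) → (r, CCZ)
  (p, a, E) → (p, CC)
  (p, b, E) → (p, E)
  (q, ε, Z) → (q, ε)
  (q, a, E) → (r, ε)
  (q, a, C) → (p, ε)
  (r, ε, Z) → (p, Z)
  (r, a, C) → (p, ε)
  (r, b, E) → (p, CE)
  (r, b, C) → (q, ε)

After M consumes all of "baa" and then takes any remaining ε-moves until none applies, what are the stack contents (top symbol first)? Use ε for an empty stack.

CZ

(p, baa, Z) ⊢ (r, baa, CCZ) ⊢ (q, aa, CZ) ⊢ (p, a, Z) ⊢ (r, a, CCZ) ⊢ (p, ε, CZ)
All input consumed in state p with stack CZ.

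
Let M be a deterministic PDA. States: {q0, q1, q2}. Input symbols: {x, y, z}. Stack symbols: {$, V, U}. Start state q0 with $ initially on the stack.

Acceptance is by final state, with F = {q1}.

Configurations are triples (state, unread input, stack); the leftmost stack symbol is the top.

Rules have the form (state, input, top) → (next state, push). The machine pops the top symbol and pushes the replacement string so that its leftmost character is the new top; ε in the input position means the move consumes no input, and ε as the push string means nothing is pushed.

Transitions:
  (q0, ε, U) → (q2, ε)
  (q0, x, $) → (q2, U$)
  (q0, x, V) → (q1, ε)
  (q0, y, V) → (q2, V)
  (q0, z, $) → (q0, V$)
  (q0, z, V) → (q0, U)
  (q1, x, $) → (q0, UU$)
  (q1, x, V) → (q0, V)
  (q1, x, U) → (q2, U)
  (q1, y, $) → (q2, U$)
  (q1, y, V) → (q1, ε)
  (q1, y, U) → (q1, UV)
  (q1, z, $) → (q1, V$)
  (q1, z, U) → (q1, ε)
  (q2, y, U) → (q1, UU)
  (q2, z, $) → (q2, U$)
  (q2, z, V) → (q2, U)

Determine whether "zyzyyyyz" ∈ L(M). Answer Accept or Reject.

Accept

(q0, zyzyyyyz, $)
  read z, top $: go to q0, push V$ → (q0, yzyyyyz, V$)
  read y, top V: go to q2, push V → (q2, zyyyyz, V$)
  read z, top V: go to q2, push U → (q2, yyyyz, U$)
  read y, top U: go to q1, push UU → (q1, yyyz, UU$)
  read y, top U: go to q1, push UV → (q1, yyz, UVU$)
  read y, top U: go to q1, push UV → (q1, yz, UVVU$)
  read y, top U: go to q1, push UV → (q1, z, UVVVU$)
  read z, top U: go to q1, push ε → (q1, ε, VVVU$)
All input consumed; state q1 ∈ F.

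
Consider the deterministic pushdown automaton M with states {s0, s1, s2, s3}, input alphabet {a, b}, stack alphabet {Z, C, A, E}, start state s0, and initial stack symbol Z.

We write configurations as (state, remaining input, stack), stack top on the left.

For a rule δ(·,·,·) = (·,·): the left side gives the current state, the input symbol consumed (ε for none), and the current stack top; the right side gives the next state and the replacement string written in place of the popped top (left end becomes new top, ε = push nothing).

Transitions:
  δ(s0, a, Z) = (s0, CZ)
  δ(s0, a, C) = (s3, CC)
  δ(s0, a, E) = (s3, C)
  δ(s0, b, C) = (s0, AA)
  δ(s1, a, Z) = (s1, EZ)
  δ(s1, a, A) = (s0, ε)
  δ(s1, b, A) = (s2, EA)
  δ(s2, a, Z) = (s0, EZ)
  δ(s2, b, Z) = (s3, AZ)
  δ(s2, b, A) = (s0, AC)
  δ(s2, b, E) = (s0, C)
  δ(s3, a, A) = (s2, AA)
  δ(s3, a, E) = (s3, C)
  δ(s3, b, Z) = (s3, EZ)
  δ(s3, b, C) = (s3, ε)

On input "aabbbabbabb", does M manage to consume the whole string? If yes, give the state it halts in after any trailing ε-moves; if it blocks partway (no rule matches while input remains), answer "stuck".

(s0, aabbbabbabb, Z)
  read a, top Z: go to s0, push CZ → (s0, abbbabbabb, CZ)
  read a, top C: go to s3, push CC → (s3, bbbabbabb, CCZ)
  read b, top C: go to s3, push ε → (s3, bbabbabb, CZ)
  read b, top C: go to s3, push ε → (s3, babbabb, Z)
  read b, top Z: go to s3, push EZ → (s3, abbabb, EZ)
  read a, top E: go to s3, push C → (s3, bbabb, CZ)
  read b, top C: go to s3, push ε → (s3, babb, Z)
  read b, top Z: go to s3, push EZ → (s3, abb, EZ)
  read a, top E: go to s3, push C → (s3, bb, CZ)
  read b, top C: go to s3, push ε → (s3, b, Z)
  read b, top Z: go to s3, push EZ → (s3, ε, EZ)
All input consumed; M is in state s3.

s3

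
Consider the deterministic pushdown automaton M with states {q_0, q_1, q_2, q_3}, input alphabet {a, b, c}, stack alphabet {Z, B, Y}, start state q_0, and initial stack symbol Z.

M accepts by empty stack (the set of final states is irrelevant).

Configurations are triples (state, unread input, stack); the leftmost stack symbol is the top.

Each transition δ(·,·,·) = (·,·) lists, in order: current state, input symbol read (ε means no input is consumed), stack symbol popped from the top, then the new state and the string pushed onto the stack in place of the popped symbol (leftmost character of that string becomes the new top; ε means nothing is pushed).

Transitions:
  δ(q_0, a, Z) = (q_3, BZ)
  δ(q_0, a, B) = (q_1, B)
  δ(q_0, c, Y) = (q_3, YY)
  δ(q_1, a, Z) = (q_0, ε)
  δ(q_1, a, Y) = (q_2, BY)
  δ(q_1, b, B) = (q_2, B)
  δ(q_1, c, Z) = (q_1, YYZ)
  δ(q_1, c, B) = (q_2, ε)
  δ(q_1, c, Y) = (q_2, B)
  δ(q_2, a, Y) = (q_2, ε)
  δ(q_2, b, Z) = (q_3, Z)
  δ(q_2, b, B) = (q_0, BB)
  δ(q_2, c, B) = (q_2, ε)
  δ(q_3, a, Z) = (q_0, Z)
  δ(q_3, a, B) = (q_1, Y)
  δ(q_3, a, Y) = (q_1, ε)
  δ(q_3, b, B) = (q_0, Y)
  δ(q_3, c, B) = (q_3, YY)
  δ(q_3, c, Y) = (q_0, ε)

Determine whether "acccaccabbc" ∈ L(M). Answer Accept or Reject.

Reject

(q_0, acccaccabbc, Z) ⊢ (q_3, cccaccabbc, BZ) ⊢ (q_3, ccaccabbc, YYZ) ⊢ (q_0, caccabbc, YZ) ⊢ (q_3, accabbc, YYZ) ⊢ (q_1, ccabbc, YZ) ⊢ (q_2, cabbc, BZ) ⊢ (q_2, abbc, Z)
No transition applies at (q_2, abbc, Z); input not fully consumed.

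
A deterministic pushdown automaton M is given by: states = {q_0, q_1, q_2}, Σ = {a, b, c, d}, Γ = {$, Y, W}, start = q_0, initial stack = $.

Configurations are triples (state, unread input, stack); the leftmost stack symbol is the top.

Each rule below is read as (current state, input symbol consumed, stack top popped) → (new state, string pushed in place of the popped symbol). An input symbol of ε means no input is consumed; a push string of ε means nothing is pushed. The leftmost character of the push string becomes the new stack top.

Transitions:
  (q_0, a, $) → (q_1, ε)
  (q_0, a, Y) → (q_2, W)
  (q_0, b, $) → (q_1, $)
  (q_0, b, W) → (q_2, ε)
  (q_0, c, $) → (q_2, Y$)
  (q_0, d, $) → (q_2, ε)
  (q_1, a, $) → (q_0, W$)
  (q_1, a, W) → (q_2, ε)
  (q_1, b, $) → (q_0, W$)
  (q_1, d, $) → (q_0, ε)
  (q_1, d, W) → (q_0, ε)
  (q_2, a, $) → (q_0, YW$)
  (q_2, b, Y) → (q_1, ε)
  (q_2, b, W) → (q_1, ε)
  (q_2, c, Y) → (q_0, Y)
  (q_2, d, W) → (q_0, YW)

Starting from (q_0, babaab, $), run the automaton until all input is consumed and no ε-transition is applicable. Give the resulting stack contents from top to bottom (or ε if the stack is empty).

W$

(q_0, babaab, $)
  read b, top $: go to q_1, push $ → (q_1, abaab, $)
  read a, top $: go to q_0, push W$ → (q_0, baab, W$)
  read b, top W: go to q_2, push ε → (q_2, aab, $)
  read a, top $: go to q_0, push YW$ → (q_0, ab, YW$)
  read a, top Y: go to q_2, push W → (q_2, b, WW$)
  read b, top W: go to q_1, push ε → (q_1, ε, W$)
All input consumed in state q_1 with stack W$.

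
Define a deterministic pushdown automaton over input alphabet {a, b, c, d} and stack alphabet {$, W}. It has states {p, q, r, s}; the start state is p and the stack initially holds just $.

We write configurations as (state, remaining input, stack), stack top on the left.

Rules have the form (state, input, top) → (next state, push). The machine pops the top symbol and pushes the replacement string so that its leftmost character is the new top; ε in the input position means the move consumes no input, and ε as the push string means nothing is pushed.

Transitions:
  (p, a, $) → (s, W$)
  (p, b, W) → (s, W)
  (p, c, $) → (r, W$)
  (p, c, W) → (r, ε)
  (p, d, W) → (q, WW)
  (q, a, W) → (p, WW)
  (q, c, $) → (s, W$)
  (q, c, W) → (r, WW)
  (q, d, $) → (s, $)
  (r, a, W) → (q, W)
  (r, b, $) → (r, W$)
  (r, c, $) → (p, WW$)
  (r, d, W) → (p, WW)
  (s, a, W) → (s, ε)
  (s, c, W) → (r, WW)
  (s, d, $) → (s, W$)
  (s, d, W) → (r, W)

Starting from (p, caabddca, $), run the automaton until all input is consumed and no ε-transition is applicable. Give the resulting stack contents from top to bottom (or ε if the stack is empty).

WW$

(p, caabddca, $) ⊢ (r, aabddca, W$) ⊢ (q, abddca, W$) ⊢ (p, bddca, WW$) ⊢ (s, ddca, WW$) ⊢ (r, dca, WW$) ⊢ (p, ca, WWW$) ⊢ (r, a, WW$) ⊢ (q, ε, WW$)
All input consumed in state q with stack WW$.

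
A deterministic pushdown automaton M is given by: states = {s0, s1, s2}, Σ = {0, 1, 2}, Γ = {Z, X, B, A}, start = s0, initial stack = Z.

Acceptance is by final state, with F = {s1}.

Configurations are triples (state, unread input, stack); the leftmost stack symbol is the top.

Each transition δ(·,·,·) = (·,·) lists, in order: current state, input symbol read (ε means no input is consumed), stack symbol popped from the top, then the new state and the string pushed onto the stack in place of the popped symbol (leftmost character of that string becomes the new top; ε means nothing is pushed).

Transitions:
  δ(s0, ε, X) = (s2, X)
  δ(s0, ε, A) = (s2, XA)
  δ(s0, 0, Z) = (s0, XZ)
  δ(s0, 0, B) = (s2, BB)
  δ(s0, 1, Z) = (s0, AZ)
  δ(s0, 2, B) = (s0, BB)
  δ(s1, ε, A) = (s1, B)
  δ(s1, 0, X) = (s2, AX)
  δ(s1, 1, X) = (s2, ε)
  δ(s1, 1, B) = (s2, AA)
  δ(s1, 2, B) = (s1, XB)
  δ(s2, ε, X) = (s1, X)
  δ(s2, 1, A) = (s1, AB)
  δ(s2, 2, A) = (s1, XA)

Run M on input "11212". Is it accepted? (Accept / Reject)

Accept

(s0, 11212, Z) ⊢ (s0, 1212, AZ) ⊢ (s2, 1212, XAZ) ⊢ (s1, 1212, XAZ) ⊢ (s2, 212, AZ) ⊢ (s1, 12, XAZ) ⊢ (s2, 2, AZ) ⊢ (s1, ε, XAZ)
All input consumed; state s1 ∈ F.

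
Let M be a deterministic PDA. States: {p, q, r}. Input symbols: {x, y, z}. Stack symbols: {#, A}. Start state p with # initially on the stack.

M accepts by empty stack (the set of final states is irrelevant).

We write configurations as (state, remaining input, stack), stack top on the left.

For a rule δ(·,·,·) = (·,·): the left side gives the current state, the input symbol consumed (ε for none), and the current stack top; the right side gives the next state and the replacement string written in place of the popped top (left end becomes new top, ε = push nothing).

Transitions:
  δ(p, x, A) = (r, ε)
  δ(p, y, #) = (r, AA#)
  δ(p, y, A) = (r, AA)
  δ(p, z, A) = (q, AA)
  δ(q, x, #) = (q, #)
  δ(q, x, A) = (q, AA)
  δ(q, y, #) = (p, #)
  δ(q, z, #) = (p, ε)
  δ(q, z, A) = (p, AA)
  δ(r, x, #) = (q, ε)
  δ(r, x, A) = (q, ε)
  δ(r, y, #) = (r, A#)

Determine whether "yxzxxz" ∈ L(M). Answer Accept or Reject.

(p, yxzxxz, #)
  read y, top #: go to r, push AA# → (r, xzxxz, AA#)
  read x, top A: go to q, push ε → (q, zxxz, A#)
  read z, top A: go to p, push AA → (p, xxz, AA#)
  read x, top A: go to r, push ε → (r, xz, A#)
  read x, top A: go to q, push ε → (q, z, #)
  read z, top #: go to p, push ε → (p, ε, ε)
All input consumed and the stack is empty.

Accept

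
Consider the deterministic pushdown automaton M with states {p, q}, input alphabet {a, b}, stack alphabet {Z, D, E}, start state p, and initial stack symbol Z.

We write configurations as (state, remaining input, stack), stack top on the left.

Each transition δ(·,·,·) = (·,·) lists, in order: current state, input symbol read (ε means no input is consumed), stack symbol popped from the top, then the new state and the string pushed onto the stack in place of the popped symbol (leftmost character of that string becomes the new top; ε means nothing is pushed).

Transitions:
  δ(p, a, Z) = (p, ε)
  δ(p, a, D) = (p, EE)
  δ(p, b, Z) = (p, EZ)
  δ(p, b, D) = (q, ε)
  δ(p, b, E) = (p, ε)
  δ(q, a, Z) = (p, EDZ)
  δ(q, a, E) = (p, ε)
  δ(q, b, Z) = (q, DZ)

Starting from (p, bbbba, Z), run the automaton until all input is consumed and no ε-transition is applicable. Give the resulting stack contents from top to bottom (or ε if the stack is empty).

(p, bbbba, Z)
  read b, top Z: go to p, push EZ → (p, bbba, EZ)
  read b, top E: go to p, push ε → (p, bba, Z)
  read b, top Z: go to p, push EZ → (p, ba, EZ)
  read b, top E: go to p, push ε → (p, a, Z)
  read a, top Z: go to p, push ε → (p, ε, ε)
All input consumed in state p with stack ε.

ε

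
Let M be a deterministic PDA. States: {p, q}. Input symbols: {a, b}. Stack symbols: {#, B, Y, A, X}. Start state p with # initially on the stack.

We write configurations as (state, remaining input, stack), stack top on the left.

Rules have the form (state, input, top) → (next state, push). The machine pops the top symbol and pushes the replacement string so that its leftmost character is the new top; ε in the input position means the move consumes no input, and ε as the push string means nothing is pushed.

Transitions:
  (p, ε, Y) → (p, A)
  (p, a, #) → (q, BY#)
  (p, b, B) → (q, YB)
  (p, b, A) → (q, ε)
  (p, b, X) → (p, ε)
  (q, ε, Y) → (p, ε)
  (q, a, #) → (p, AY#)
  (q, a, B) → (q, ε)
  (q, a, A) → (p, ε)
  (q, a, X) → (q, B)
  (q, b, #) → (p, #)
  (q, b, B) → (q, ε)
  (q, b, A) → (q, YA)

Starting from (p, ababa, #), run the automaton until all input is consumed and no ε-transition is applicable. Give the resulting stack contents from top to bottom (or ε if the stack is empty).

BY#

(p, ababa, #)
  read a, top #: go to q, push BY# → (q, baba, BY#)
  read b, top B: go to q, push ε → (q, aba, Y#)
  ε-move, top Y: go to p, push ε → (p, aba, #)
  read a, top #: go to q, push BY# → (q, ba, BY#)
  read b, top B: go to q, push ε → (q, a, Y#)
  ε-move, top Y: go to p, push ε → (p, a, #)
  read a, top #: go to q, push BY# → (q, ε, BY#)
All input consumed in state q with stack BY#.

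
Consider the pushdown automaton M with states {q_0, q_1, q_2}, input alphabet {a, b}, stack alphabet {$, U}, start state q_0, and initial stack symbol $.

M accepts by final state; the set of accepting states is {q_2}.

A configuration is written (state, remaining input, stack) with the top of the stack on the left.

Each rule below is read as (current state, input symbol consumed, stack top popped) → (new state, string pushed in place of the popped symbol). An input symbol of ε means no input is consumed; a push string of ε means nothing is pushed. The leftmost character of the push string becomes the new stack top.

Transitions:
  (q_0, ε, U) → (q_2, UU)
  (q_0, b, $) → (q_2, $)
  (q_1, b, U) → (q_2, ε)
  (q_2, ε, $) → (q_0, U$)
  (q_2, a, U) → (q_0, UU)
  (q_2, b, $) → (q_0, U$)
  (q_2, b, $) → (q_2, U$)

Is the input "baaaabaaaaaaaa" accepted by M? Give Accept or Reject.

No computation consumes all input and reaches a final state.

Reject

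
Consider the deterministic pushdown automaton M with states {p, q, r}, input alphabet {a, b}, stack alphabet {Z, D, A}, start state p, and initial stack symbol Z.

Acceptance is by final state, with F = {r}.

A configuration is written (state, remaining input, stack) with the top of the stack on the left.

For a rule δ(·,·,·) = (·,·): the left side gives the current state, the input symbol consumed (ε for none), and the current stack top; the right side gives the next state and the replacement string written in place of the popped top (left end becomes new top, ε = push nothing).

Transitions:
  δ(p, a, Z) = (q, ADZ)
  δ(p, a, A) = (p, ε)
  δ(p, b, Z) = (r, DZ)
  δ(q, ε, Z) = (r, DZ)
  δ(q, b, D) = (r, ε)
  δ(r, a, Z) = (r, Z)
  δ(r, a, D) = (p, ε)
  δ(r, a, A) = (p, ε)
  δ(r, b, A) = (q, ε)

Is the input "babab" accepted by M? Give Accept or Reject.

Accept

(p, babab, Z)
  read b, top Z: go to r, push DZ → (r, abab, DZ)
  read a, top D: go to p, push ε → (p, bab, Z)
  read b, top Z: go to r, push DZ → (r, ab, DZ)
  read a, top D: go to p, push ε → (p, b, Z)
  read b, top Z: go to r, push DZ → (r, ε, DZ)
All input consumed; state r ∈ F.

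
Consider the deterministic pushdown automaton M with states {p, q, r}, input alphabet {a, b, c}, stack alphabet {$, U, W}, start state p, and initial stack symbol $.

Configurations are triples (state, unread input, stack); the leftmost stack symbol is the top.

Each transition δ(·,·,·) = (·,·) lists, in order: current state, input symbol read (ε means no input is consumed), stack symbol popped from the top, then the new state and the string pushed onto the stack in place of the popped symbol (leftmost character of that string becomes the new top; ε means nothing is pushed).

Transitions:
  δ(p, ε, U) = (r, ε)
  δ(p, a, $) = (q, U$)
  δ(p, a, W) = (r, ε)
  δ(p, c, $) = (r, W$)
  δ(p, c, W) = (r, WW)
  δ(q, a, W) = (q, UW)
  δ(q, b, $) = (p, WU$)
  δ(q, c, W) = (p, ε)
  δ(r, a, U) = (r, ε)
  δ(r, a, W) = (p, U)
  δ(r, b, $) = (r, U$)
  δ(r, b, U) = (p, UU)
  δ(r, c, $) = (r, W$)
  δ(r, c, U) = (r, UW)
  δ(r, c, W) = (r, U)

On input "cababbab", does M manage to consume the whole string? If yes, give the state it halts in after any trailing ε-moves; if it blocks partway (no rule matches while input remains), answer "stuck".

r

(p, cababbab, $)
  read c, top $: go to r, push W$ → (r, ababbab, W$)
  read a, top W: go to p, push U → (p, babbab, U$)
  ε-move, top U: go to r, push ε → (r, babbab, $)
  read b, top $: go to r, push U$ → (r, abbab, U$)
  read a, top U: go to r, push ε → (r, bbab, $)
  read b, top $: go to r, push U$ → (r, bab, U$)
  read b, top U: go to p, push UU → (p, ab, UU$)
  ε-move, top U: go to r, push ε → (r, ab, U$)
  read a, top U: go to r, push ε → (r, b, $)
  read b, top $: go to r, push U$ → (r, ε, U$)
All input consumed; M is in state r.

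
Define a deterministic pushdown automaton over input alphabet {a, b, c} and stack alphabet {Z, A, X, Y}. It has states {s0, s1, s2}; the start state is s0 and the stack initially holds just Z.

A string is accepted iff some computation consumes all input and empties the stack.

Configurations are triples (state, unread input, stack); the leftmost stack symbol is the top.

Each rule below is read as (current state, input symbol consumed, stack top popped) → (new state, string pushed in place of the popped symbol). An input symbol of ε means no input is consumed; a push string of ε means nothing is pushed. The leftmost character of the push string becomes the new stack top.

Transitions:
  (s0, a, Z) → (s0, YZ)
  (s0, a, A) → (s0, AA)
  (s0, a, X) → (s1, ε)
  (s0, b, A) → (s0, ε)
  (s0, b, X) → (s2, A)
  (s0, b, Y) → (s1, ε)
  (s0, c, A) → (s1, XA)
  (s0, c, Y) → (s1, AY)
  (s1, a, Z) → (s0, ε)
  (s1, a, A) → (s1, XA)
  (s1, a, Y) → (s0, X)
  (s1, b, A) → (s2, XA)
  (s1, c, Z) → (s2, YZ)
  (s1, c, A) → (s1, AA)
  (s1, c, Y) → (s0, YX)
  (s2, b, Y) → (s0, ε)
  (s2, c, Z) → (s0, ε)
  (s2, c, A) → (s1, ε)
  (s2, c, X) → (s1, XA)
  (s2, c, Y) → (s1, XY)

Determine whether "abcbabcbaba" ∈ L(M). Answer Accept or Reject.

(s0, abcbabcbaba, Z) ⊢ (s0, bcbabcbaba, YZ) ⊢ (s1, cbabcbaba, Z) ⊢ (s2, babcbaba, YZ) ⊢ (s0, abcbaba, Z) ⊢ (s0, bcbaba, YZ) ⊢ (s1, cbaba, Z) ⊢ (s2, baba, YZ) ⊢ (s0, aba, Z) ⊢ (s0, ba, YZ) ⊢ (s1, a, Z) ⊢ (s0, ε, ε)
All input consumed and the stack is empty.

Accept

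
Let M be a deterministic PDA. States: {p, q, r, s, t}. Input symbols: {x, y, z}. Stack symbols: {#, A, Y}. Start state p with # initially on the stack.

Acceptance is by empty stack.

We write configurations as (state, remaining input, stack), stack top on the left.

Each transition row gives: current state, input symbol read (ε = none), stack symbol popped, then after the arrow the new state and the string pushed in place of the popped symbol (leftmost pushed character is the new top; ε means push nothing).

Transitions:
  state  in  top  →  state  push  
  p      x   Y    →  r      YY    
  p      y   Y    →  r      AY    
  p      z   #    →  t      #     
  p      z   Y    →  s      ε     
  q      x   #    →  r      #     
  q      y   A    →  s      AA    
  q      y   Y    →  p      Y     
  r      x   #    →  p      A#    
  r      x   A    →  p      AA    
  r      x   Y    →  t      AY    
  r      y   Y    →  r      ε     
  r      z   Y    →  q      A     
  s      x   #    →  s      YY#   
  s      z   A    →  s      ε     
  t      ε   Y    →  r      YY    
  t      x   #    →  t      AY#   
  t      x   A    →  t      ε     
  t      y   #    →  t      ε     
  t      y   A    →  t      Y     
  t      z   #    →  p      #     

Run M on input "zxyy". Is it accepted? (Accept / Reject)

(p, zxyy, #) ⊢ (t, xyy, #) ⊢ (t, yy, AY#) ⊢ (t, y, YY#) ⊢ (r, y, YYY#) ⊢ (r, ε, YY#)
All input consumed; stack is YY#, not empty, and no further ε-move applies.

Reject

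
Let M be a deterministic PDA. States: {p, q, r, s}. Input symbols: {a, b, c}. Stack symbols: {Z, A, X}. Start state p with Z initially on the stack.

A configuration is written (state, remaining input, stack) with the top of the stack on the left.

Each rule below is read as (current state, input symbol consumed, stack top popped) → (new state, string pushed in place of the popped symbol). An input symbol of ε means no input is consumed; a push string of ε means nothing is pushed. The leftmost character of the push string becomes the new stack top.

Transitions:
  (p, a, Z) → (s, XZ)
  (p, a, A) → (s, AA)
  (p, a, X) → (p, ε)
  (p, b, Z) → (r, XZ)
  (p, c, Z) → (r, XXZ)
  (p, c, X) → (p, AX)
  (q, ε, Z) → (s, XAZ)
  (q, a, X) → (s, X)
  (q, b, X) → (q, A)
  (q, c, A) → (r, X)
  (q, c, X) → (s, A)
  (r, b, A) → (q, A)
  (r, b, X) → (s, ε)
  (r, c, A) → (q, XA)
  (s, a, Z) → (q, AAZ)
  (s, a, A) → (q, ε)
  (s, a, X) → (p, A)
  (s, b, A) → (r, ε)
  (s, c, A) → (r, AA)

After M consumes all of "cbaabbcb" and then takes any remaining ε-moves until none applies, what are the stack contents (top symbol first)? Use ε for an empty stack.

(p, cbaabbcb, Z)
  read c, top Z: go to r, push XXZ → (r, baabbcb, XXZ)
  read b, top X: go to s, push ε → (s, aabbcb, XZ)
  read a, top X: go to p, push A → (p, abbcb, AZ)
  read a, top A: go to s, push AA → (s, bbcb, AAZ)
  read b, top A: go to r, push ε → (r, bcb, AZ)
  read b, top A: go to q, push A → (q, cb, AZ)
  read c, top A: go to r, push X → (r, b, XZ)
  read b, top X: go to s, push ε → (s, ε, Z)
All input consumed in state s with stack Z.

Z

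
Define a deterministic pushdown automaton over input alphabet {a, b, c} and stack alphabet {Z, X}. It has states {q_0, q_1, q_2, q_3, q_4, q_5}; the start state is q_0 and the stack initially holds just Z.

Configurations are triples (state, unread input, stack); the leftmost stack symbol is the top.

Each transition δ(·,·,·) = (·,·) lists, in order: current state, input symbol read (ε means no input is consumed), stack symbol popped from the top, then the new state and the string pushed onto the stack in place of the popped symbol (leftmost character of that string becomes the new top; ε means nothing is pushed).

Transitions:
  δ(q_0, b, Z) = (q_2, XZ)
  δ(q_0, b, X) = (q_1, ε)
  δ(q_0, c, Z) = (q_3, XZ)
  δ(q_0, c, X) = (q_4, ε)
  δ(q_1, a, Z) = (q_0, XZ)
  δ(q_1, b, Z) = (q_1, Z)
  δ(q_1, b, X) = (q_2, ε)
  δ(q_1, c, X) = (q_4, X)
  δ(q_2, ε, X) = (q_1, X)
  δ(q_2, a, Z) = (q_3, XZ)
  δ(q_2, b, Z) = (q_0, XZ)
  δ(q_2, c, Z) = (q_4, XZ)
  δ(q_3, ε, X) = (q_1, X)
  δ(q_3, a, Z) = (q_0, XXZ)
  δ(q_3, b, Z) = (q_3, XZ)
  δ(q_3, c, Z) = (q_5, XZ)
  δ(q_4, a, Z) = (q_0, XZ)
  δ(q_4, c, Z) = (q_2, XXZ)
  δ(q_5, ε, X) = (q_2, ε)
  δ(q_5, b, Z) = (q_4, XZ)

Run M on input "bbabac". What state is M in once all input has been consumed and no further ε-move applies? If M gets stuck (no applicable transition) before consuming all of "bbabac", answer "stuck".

q_4

(q_0, bbabac, Z) ⊢ (q_2, babac, XZ) ⊢ (q_1, babac, XZ) ⊢ (q_2, abac, Z) ⊢ (q_3, bac, XZ) ⊢ (q_1, bac, XZ) ⊢ (q_2, ac, Z) ⊢ (q_3, c, XZ) ⊢ (q_1, c, XZ) ⊢ (q_4, ε, XZ)
All input consumed; M is in state q_4.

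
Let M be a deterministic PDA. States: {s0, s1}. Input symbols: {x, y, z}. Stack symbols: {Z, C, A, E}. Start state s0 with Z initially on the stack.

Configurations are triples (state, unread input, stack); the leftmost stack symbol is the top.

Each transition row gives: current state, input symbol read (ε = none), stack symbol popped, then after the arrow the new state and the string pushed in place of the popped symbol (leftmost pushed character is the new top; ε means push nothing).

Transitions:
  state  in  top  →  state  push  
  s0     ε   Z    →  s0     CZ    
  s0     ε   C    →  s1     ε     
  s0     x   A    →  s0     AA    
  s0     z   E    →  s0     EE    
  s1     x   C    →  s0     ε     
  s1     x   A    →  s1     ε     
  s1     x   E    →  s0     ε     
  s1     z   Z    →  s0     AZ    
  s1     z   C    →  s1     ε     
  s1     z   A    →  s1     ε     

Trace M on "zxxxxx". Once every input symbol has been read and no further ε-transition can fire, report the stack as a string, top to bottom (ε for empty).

(s0, zxxxxx, Z)
  ε-move, top Z: go to s0, push CZ → (s0, zxxxxx, CZ)
  ε-move, top C: go to s1, push ε → (s1, zxxxxx, Z)
  read z, top Z: go to s0, push AZ → (s0, xxxxx, AZ)
  read x, top A: go to s0, push AA → (s0, xxxx, AAZ)
  read x, top A: go to s0, push AA → (s0, xxx, AAAZ)
  read x, top A: go to s0, push AA → (s0, xx, AAAAZ)
  read x, top A: go to s0, push AA → (s0, x, AAAAAZ)
  read x, top A: go to s0, push AA → (s0, ε, AAAAAAZ)
All input consumed in state s0 with stack AAAAAAZ.

AAAAAAZ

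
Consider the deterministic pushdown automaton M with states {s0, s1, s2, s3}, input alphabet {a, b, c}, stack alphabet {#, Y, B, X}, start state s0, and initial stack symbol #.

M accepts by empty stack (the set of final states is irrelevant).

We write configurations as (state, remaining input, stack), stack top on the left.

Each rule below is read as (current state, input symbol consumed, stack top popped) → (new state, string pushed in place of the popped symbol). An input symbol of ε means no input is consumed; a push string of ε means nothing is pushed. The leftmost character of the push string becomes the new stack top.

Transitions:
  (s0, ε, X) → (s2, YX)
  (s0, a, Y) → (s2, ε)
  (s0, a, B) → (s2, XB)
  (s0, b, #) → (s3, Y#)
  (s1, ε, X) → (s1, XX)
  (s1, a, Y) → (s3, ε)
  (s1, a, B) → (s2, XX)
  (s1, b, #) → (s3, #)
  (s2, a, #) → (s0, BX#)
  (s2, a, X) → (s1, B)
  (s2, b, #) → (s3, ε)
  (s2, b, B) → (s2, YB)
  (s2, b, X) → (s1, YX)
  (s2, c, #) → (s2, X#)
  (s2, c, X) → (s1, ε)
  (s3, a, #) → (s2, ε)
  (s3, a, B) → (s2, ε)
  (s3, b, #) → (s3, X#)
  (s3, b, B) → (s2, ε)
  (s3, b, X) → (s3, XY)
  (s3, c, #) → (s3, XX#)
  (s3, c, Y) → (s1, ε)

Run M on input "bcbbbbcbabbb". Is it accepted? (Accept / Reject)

(s0, bcbbbbcbabbb, #)
  read b, top #: go to s3, push Y# → (s3, cbbbbcbabbb, Y#)
  read c, top Y: go to s1, push ε → (s1, bbbbcbabbb, #)
  read b, top #: go to s3, push # → (s3, bbbcbabbb, #)
  read b, top #: go to s3, push X# → (s3, bbcbabbb, X#)
  read b, top X: go to s3, push XY → (s3, bcbabbb, XY#)
  read b, top X: go to s3, push XY → (s3, cbabbb, XYY#)
No transition applies at (s3, cbabbb, XYY#); input not fully consumed.

Reject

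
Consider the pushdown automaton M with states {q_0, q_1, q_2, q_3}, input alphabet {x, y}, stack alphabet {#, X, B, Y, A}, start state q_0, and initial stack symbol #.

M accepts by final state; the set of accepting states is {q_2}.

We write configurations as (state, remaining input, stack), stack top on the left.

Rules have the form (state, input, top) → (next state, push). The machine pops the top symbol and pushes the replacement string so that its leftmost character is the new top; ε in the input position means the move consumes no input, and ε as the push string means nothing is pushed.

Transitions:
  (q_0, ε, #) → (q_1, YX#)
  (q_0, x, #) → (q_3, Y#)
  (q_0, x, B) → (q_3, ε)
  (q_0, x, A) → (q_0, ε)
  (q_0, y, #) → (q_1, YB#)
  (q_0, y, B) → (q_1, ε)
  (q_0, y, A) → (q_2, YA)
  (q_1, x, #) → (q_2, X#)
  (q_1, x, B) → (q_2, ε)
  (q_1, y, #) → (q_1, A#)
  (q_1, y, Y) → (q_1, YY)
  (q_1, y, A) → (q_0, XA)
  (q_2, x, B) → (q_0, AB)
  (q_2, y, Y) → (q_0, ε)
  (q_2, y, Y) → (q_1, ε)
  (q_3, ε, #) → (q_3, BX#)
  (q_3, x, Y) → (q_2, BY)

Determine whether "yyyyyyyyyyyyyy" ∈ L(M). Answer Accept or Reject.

No computation consumes all input and reaches a final state.

Reject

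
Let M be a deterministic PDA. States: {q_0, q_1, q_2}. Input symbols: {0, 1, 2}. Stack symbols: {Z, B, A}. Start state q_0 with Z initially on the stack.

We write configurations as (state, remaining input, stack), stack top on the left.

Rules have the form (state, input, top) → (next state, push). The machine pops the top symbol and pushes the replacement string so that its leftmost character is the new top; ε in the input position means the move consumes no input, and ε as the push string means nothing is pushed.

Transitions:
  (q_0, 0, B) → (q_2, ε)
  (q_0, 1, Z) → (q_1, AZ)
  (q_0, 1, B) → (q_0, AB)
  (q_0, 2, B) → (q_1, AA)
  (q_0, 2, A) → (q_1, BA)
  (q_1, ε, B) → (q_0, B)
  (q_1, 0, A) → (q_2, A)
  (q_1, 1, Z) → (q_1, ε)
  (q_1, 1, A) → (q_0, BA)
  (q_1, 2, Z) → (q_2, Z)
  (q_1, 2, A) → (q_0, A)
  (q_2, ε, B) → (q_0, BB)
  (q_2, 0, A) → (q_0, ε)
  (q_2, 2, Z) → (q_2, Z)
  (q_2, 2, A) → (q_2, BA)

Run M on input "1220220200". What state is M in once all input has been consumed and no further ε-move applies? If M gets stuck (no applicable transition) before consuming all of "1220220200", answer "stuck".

(q_0, 1220220200, Z)
  read 1, top Z: go to q_1, push AZ → (q_1, 220220200, AZ)
  read 2, top A: go to q_0, push A → (q_0, 20220200, AZ)
  read 2, top A: go to q_1, push BA → (q_1, 0220200, BAZ)
  ε-move, top B: go to q_0, push B → (q_0, 0220200, BAZ)
  read 0, top B: go to q_2, push ε → (q_2, 220200, AZ)
  read 2, top A: go to q_2, push BA → (q_2, 20200, BAZ)
  ε-move, top B: go to q_0, push BB → (q_0, 20200, BBAZ)
  read 2, top B: go to q_1, push AA → (q_1, 0200, AABAZ)
  read 0, top A: go to q_2, push A → (q_2, 200, AABAZ)
  read 2, top A: go to q_2, push BA → (q_2, 00, BAABAZ)
  ε-move, top B: go to q_0, push BB → (q_0, 00, BBAABAZ)
  read 0, top B: go to q_2, push ε → (q_2, 0, BAABAZ)
  ε-move, top B: go to q_0, push BB → (q_0, 0, BBAABAZ)
  read 0, top B: go to q_2, push ε → (q_2, ε, BAABAZ)
  ε-move, top B: go to q_0, push BB → (q_0, ε, BBAABAZ)
All input consumed; M is in state q_0.

q_0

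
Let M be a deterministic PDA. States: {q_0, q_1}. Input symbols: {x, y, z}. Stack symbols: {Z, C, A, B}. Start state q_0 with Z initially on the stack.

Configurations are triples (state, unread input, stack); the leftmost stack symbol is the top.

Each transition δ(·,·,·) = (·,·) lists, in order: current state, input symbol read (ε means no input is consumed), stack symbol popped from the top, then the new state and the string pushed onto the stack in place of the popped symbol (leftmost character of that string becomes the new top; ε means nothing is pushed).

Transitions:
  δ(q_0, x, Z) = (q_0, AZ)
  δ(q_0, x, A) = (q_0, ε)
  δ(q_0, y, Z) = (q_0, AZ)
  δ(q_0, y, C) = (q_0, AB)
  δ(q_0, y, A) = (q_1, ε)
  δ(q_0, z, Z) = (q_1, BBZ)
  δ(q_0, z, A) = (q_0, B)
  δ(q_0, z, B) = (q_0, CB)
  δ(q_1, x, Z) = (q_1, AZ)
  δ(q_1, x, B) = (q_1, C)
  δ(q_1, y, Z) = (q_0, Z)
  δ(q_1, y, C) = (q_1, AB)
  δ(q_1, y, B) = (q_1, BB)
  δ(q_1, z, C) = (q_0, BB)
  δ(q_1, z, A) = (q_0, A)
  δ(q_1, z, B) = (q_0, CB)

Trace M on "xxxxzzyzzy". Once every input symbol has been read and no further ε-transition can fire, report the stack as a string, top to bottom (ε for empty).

(q_0, xxxxzzyzzy, Z)
  read x, top Z: go to q_0, push AZ → (q_0, xxxzzyzzy, AZ)
  read x, top A: go to q_0, push ε → (q_0, xxzzyzzy, Z)
  read x, top Z: go to q_0, push AZ → (q_0, xzzyzzy, AZ)
  read x, top A: go to q_0, push ε → (q_0, zzyzzy, Z)
  read z, top Z: go to q_1, push BBZ → (q_1, zyzzy, BBZ)
  read z, top B: go to q_0, push CB → (q_0, yzzy, CBBZ)
  read y, top C: go to q_0, push AB → (q_0, zzy, ABBBZ)
  read z, top A: go to q_0, push B → (q_0, zy, BBBBZ)
  read z, top B: go to q_0, push CB → (q_0, y, CBBBBZ)
  read y, top C: go to q_0, push AB → (q_0, ε, ABBBBBZ)
All input consumed in state q_0 with stack ABBBBBZ.

ABBBBBZ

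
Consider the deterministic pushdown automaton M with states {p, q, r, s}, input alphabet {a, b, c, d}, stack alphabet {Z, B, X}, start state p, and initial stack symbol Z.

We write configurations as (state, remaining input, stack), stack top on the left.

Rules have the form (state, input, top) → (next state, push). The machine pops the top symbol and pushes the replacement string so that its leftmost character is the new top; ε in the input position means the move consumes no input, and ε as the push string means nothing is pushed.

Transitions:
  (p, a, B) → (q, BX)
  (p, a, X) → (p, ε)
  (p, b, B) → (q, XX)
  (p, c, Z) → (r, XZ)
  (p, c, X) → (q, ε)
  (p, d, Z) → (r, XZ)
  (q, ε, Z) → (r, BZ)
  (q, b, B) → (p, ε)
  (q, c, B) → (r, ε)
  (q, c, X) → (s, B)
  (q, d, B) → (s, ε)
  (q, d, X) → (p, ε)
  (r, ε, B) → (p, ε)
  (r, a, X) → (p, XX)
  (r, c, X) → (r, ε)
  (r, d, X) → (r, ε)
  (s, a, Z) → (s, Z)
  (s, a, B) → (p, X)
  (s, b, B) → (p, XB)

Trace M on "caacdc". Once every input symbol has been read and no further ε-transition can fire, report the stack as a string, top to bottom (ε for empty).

(p, caacdc, Z)
  read c, top Z: go to r, push XZ → (r, aacdc, XZ)
  read a, top X: go to p, push XX → (p, acdc, XXZ)
  read a, top X: go to p, push ε → (p, cdc, XZ)
  read c, top X: go to q, push ε → (q, dc, Z)
  ε-move, top Z: go to r, push BZ → (r, dc, BZ)
  ε-move, top B: go to p, push ε → (p, dc, Z)
  read d, top Z: go to r, push XZ → (r, c, XZ)
  read c, top X: go to r, push ε → (r, ε, Z)
All input consumed in state r with stack Z.

Z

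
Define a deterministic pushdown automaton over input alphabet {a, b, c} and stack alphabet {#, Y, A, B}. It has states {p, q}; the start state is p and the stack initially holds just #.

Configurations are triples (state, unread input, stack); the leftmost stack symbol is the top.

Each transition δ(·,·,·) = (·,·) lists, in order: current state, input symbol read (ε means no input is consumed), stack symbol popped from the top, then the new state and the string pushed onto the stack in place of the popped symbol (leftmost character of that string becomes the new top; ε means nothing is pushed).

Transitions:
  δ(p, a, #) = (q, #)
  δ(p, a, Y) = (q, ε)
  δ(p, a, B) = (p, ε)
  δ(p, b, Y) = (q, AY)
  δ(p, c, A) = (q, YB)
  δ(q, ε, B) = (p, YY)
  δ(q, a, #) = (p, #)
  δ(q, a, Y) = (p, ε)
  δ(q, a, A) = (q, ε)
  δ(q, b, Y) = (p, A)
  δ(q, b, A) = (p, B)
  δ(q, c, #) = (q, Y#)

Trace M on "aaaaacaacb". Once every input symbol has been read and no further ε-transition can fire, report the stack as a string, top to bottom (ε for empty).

A#

(p, aaaaacaacb, #) ⊢ (q, aaaacaacb, #) ⊢ (p, aaacaacb, #) ⊢ (q, aacaacb, #) ⊢ (p, acaacb, #) ⊢ (q, caacb, #) ⊢ (q, aacb, Y#) ⊢ (p, acb, #) ⊢ (q, cb, #) ⊢ (q, b, Y#) ⊢ (p, ε, A#)
All input consumed in state p with stack A#.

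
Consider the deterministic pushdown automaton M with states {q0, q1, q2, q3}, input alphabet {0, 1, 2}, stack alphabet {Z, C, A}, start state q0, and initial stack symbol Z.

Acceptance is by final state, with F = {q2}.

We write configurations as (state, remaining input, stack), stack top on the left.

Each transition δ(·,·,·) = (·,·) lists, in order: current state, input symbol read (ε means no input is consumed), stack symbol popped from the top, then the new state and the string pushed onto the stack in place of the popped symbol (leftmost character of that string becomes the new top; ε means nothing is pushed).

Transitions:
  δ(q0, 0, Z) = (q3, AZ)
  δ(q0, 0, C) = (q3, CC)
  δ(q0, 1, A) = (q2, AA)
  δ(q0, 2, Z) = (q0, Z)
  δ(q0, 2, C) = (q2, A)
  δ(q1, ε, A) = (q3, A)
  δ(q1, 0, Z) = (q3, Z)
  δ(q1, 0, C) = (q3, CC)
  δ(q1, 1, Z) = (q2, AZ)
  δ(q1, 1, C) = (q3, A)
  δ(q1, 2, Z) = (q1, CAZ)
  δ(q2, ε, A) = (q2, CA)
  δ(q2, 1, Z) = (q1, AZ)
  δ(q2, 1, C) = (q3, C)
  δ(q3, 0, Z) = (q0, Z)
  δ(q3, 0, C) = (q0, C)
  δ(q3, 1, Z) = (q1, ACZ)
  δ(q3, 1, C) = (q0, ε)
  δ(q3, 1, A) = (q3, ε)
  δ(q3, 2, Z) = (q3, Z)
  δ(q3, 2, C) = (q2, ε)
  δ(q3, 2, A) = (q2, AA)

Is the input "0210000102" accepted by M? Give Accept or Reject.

(q0, 0210000102, Z)
  read 0, top Z: go to q3, push AZ → (q3, 210000102, AZ)
  read 2, top A: go to q2, push AA → (q2, 10000102, AAZ)
  ε-move, top A: go to q2, push CA → (q2, 10000102, CAAZ)
  read 1, top C: go to q3, push C → (q3, 0000102, CAAZ)
  read 0, top C: go to q0, push C → (q0, 000102, CAAZ)
  read 0, top C: go to q3, push CC → (q3, 00102, CCAAZ)
  read 0, top C: go to q0, push C → (q0, 0102, CCAAZ)
  read 0, top C: go to q3, push CC → (q3, 102, CCCAAZ)
  read 1, top C: go to q0, push ε → (q0, 02, CCAAZ)
  read 0, top C: go to q3, push CC → (q3, 2, CCCAAZ)
  read 2, top C: go to q2, push ε → (q2, ε, CCAAZ)
All input consumed; state q2 ∈ F.

Accept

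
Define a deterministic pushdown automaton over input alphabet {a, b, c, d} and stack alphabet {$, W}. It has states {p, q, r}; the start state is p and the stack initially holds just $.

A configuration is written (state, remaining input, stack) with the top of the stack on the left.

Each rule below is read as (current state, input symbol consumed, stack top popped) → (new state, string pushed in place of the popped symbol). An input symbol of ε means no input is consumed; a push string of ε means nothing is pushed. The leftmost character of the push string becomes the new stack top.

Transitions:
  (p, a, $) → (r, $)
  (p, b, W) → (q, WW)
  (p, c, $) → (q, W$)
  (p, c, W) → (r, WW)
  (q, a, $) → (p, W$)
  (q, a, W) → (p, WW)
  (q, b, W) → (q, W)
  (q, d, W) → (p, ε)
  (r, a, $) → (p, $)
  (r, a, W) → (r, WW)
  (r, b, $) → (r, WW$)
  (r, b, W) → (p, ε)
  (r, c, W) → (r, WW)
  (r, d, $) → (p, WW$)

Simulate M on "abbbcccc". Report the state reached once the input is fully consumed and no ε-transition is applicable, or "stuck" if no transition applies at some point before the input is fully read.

stuck

(p, abbbcccc, $)
  read a, top $: go to r, push $ → (r, bbbcccc, $)
  read b, top $: go to r, push WW$ → (r, bbcccc, WW$)
  read b, top W: go to p, push ε → (p, bcccc, W$)
  read b, top W: go to q, push WW → (q, cccc, WW$)
No transition for (q, c, top W); M blocks with input cccc remaining.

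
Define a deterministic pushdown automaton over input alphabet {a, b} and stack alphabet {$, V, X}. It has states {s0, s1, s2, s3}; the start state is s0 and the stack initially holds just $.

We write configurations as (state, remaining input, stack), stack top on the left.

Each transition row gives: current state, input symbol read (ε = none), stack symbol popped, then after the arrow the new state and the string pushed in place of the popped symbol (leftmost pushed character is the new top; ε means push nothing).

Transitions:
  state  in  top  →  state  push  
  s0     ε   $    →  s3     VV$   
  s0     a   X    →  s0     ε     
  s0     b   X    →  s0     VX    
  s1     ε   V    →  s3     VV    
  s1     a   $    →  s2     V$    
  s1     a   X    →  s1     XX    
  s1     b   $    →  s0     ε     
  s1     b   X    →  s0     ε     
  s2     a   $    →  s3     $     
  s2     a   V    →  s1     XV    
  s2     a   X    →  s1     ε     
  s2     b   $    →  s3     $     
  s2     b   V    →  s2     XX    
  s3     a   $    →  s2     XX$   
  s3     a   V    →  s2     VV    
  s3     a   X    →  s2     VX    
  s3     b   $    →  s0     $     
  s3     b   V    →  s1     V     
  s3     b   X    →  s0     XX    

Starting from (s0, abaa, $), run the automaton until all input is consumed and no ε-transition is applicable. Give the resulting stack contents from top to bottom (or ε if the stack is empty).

(s0, abaa, $) ⊢ (s3, abaa, VV$) ⊢ (s2, baa, VVV$) ⊢ (s2, aa, XXVV$) ⊢ (s1, a, XVV$) ⊢ (s1, ε, XXVV$)
All input consumed in state s1 with stack XXVV$.

XXVV$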